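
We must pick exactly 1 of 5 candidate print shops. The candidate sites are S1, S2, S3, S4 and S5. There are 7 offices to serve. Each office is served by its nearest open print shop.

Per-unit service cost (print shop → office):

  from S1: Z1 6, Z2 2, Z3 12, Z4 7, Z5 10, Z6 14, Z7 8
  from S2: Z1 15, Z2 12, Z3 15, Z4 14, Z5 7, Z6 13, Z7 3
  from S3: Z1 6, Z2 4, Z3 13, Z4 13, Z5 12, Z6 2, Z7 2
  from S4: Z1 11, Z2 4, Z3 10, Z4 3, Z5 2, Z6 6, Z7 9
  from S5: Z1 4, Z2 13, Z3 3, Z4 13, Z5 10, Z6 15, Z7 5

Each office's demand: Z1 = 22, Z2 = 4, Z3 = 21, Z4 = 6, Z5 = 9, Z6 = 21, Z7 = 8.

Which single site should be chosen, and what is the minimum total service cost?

With exactly 1 open, each office uses its cheapest among the chosen.
{S3}: Z1→S3 6·22=132, Z2→S3 4·4=16, Z3→S3 13·21=273, Z4→S3 13·6=78, Z5→S3 12·9=108, Z6→S3 2·21=42, Z7→S3 2·8=16. Service cost 665.
{S4}: service cost 702
{S5}: service cost 726
Among all 5 size-1 choices, {S3} is lowest.

Choose S3 only; total service cost 665.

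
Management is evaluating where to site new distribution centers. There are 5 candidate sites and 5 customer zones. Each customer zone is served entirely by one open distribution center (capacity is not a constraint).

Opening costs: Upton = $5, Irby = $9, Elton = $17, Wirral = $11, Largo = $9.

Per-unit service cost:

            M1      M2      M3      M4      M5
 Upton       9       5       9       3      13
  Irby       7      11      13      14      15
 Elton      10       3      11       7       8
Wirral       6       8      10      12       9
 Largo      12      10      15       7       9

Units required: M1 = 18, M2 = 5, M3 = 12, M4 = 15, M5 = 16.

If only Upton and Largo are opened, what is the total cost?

Each customer zone is assigned to its cheapest site among the open ones.
{Upton, Largo}: M1→Upton 9·18=162, M2→Upton 5·5=25, M3→Upton 9·12=108, M4→Upton 3·15=45, M5→Largo 9·16=144. Service 484; fixed 14; total 498.

Total cost: 498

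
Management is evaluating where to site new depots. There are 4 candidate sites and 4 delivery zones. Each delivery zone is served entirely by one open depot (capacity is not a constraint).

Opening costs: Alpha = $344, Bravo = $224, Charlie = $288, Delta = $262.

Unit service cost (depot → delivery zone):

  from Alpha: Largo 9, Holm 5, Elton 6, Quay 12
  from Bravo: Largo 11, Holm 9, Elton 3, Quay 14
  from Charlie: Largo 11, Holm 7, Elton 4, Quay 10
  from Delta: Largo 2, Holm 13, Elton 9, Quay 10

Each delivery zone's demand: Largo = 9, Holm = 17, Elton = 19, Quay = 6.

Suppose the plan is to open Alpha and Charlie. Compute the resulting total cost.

Total cost: 934

Each delivery zone is assigned to its cheapest site among the open ones.
{Alpha, Charlie}: Largo→Alpha 9·9=81, Holm→Alpha 5·17=85, Elton→Charlie 4·19=76, Quay→Charlie 10·6=60. Service 302; fixed 632; total 934.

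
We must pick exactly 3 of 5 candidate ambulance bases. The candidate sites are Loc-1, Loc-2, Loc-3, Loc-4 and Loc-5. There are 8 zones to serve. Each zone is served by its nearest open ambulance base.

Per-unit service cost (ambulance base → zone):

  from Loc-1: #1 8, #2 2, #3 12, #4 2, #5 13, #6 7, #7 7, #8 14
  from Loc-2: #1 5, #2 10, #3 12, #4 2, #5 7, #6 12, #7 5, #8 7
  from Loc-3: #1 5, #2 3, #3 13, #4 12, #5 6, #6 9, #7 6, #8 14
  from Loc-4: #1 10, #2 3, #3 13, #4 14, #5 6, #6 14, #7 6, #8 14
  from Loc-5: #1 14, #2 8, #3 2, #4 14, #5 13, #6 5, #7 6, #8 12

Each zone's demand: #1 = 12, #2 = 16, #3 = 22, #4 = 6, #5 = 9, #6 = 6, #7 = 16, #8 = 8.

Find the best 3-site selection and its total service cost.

Choose Loc-1, Loc-2 and Loc-5; total service cost 377.

With exactly 3 open, each zone uses its cheapest among the chosen.
{Loc-1, Loc-2, Loc-5}: #1→Loc-2 5·12=60, #2→Loc-1 2·16=32, #3→Loc-5 2·22=44, #4→Loc-1 2·6=12, #5→Loc-2 7·9=63, #6→Loc-5 5·6=30, #7→Loc-2 5·16=80, #8→Loc-2 7·8=56. Service cost 377.
{Loc-2, Loc-3, Loc-5}: service cost 384
{Loc-2, Loc-4, Loc-5}: service cost 384
Among all 10 size-3 choices, {Loc-1, Loc-2, Loc-5} is lowest.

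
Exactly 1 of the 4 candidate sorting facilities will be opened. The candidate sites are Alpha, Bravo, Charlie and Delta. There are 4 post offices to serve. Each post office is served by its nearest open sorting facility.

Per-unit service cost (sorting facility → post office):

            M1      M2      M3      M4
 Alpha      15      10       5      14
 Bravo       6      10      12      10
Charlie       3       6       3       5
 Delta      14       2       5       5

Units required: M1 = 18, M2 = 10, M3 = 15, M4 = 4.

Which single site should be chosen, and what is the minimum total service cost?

Choose Charlie only; total service cost 179.

With exactly 1 open, each post office uses its cheapest among the chosen.
{Charlie}: M1→Charlie 3·18=54, M2→Charlie 6·10=60, M3→Charlie 3·15=45, M4→Charlie 5·4=20. Service cost 179.
{Delta}: service cost 367
{Bravo}: service cost 428
Among all 4 size-1 choices, {Charlie} is lowest.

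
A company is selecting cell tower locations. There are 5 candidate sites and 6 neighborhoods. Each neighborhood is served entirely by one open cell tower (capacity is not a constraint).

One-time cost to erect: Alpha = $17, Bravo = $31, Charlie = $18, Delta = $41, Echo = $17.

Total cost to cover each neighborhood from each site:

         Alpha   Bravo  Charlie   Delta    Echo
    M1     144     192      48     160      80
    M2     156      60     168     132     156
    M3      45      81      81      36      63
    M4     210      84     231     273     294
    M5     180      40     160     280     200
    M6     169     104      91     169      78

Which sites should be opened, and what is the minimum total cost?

For any fixed open set, each neighborhood goes to its cheapest open site; total = fixed + service.
{Alpha, Bravo, Charlie}: M1→Charlie 48, M2→Bravo 60, M3→Alpha 45, M4→Bravo 84, M5→Bravo 40, M6→Charlie 91. Service 368; fixed 66; total 434.
{Alpha, Bravo, Charlie, Echo}: service 355 + fixed 83 = 438
{Bravo, Charlie, Echo}: service 373 + fixed 66 = 439
{Alpha, Bravo, Charlie, Delta, Echo}: M1→Charlie 48, M2→Bravo 60, M3→Delta 36, M4→Bravo 84, M5→Bravo 40, M6→Echo 78. Service 346; fixed 124; total 470.
No other subset beats 434.

Open Alpha, Bravo and Charlie; minimum total cost 434.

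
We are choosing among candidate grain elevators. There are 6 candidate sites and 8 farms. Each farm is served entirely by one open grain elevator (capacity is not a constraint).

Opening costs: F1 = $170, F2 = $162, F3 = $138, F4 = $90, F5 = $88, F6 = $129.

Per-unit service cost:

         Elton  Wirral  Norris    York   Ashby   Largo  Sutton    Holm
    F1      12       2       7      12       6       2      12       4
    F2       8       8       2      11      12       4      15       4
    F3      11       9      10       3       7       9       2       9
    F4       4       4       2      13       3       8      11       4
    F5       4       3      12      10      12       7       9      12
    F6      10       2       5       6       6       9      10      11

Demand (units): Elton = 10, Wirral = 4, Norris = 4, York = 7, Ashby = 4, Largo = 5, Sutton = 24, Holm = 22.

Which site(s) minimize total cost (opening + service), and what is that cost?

Open F3 and F4; minimum total cost 501.

For any fixed open set, each farm goes to its cheapest open site; total = fixed + service.
{F3, F4}: Elton→F4 4·10=40, Wirral→F4 4·4=16, Norris→F4 2·4=8, York→F3 3·7=21, Ashby→F4 3·4=12, Largo→F4 8·5=40, Sutton→F3 2·24=48, Holm→F4 4·22=88. Service 273; fixed 228; total 501.
{F3, F4, F5}: Elton→F4 4·10=40, Wirral→F5 3·4=12, Norris→F4 2·4=8, York→F3 3·7=21, Ashby→F4 3·4=12, Largo→F5 7·5=35, Sutton→F3 2·24=48, Holm→F4 4·22=88. Service 264; fixed 316; total 580.
{F3, F4, F6}: service 265 + fixed 357 = 622
{F1, F2, F3, F4, F5, F6}: service 235 + fixed 777 = 1012
No other subset beats 501.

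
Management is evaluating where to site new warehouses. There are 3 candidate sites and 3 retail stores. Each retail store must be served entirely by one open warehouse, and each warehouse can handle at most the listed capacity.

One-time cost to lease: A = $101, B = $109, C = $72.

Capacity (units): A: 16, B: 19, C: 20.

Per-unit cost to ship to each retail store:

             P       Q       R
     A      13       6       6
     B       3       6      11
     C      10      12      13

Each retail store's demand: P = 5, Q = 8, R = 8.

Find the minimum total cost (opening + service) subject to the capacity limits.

Open {A, C}: P→C 10·5=50, Q→A 6·8=48, R→A 6·8=48.
Loads: A carries 16/16, C carries 5/20. Service 146; fixed 173; total 319.
Next best feasible plan costs 321.

Minimum total cost: 319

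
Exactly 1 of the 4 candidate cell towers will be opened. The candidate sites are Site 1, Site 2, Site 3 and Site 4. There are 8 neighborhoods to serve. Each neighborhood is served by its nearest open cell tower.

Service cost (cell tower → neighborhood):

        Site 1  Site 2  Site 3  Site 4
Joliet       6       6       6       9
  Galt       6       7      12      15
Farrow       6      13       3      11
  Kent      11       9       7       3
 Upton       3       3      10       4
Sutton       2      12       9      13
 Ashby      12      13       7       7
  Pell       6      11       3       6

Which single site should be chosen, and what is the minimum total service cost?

Choose Site 1 only; total service cost 52.

With exactly 1 open, each neighborhood uses its cheapest among the chosen.
{Site 1}: Joliet→Site 1 6, Galt→Site 1 6, Farrow→Site 1 6, Kent→Site 1 11, Upton→Site 1 3, Sutton→Site 1 2, Ashby→Site 1 12, Pell→Site 1 6. Service cost 52.
{Site 3}: service cost 57
{Site 4}: service cost 68
Among all 4 size-1 choices, {Site 1} is lowest.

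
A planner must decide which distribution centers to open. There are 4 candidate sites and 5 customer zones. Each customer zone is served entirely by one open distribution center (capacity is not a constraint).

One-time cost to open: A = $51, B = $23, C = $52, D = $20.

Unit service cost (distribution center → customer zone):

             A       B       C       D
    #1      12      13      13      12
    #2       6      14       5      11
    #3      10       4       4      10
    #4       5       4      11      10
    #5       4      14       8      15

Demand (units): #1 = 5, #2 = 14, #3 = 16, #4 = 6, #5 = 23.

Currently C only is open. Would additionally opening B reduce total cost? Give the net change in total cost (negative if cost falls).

Yes — net change −19 (cost falls by 19).

Current service cost with {C}: 449.
Adding B: each customer zone re-picks its cheapest; new service cost 407, saving 42.
Extra fixed cost: 23. Net change = 23 − 42 = -19.
(Totals: 501 → 482.)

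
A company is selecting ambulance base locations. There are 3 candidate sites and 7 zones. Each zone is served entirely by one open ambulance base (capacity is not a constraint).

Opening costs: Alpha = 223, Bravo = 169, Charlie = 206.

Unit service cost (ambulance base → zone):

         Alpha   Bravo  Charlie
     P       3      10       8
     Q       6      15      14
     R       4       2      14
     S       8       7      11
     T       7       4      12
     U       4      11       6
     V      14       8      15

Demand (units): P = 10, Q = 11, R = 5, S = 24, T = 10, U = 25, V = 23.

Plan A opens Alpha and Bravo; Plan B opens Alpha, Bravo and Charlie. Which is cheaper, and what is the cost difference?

Plan A: {Alpha, Bravo}: P→Alpha 3·10=30, Q→Alpha 6·11=66, R→Bravo 2·5=10, S→Bravo 7·24=168, T→Bravo 4·10=40, U→Alpha 4·25=100, V→Bravo 8·23=184. Service 598; fixed 392; total 990.
Plan B: {Alpha, Bravo, Charlie}: P→Alpha 3·10=30, Q→Alpha 6·11=66, R→Bravo 2·5=10, S→Bravo 7·24=168, T→Bravo 4·10=40, U→Alpha 4·25=100, V→Bravo 8·23=184. Service 598; fixed 598; total 1196.
Difference: |990 − 1196| = 206.

Plan A is cheaper by 206.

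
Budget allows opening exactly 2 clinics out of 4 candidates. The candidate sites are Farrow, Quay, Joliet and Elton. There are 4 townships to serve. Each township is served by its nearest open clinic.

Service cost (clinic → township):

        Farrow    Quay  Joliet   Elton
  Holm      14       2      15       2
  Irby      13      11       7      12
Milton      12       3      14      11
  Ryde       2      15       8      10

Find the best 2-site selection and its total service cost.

Choose Farrow and Quay; total service cost 18.

With exactly 2 open, each township uses its cheapest among the chosen.
{Farrow, Quay}: Holm→Quay 2, Irby→Quay 11, Milton→Quay 3, Ryde→Farrow 2. Service cost 18.
{Quay, Joliet}: service cost 20
{Quay, Elton}: service cost 26
Among all 6 size-2 choices, {Farrow, Quay} is lowest.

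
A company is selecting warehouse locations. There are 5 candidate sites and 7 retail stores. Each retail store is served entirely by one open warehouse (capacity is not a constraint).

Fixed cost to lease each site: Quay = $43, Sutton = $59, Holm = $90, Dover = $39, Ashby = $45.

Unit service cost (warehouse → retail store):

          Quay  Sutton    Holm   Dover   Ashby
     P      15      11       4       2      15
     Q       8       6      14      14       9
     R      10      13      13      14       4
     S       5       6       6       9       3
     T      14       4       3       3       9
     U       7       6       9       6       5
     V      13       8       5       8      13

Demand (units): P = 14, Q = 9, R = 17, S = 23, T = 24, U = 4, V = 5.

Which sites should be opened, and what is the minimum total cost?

Open Dover and Ashby; minimum total cost 462.

For any fixed open set, each retail store goes to its cheapest open site; total = fixed + service.
{Dover, Ashby}: P→Dover 2·14=28, Q→Ashby 9·9=81, R→Ashby 4·17=68, S→Ashby 3·23=69, T→Dover 3·24=72, U→Ashby 5·4=20, V→Dover 8·5=40. Service 378; fixed 84; total 462.
{Sutton, Dover, Ashby}: service 351 + fixed 143 = 494
{Quay, Dover, Ashby}: P→Dover 2·14=28, Q→Quay 8·9=72, R→Ashby 4·17=68, S→Ashby 3·23=69, T→Dover 3·24=72, U→Ashby 5·4=20, V→Dover 8·5=40. Service 369; fixed 127; total 496.
{Quay, Sutton, Holm, Dover, Ashby}: service 336 + fixed 276 = 612
No other subset beats 462.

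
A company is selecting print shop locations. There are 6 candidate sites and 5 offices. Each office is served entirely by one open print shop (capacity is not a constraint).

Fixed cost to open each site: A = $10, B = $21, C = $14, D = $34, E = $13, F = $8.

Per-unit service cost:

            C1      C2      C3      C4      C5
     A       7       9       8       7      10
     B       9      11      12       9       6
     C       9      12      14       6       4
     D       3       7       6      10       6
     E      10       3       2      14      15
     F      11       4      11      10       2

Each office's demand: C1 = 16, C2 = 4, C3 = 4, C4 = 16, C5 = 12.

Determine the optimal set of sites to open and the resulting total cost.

For any fixed open set, each office goes to its cheapest open site; total = fixed + service.
{C, D, E, F}: C1→D 3·16=48, C2→E 3·4=12, C3→E 2·4=8, C4→C 6·16=96, C5→F 2·12=24. Service 188; fixed 69; total 257.
{C, D, F}: C1→D 3·16=48, C2→F 4·4=16, C3→D 6·4=24, C4→C 6·16=96, C5→F 2·12=24. Service 208; fixed 56; total 264.
{A, C, D, E, F}: service 188 + fixed 79 = 267
{A, B, C, D, E, F}: service 188 + fixed 100 = 288
No other subset beats 257.

Open C, D, E and F; minimum total cost 257.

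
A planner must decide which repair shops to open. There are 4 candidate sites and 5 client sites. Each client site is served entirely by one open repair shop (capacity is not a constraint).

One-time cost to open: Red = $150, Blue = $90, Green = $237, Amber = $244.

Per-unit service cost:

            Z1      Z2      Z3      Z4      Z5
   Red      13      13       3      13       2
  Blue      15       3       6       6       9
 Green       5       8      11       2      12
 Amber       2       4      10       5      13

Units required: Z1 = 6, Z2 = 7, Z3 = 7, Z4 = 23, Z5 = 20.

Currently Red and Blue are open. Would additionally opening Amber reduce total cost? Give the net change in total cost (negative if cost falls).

No — net change +155 (cost rises by 155).

Current service cost with {Red, Blue}: 298.
Adding Amber: each client site re-picks its cheapest; new service cost 209, saving 89.
Extra fixed cost: 244. Net change = 244 − 89 = 155.
(Totals: 538 → 693.)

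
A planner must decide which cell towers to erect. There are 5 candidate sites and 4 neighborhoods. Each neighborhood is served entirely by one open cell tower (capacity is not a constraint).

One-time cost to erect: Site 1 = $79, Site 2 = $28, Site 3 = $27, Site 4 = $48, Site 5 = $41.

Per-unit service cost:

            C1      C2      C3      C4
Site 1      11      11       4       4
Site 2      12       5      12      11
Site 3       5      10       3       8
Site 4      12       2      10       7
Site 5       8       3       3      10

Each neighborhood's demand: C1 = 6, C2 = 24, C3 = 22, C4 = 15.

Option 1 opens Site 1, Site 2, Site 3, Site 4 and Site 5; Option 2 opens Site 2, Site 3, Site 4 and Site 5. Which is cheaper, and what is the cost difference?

Option 1: {Site 1, Site 2, Site 3, Site 4, Site 5}: C1→Site 3 5·6=30, C2→Site 4 2·24=48, C3→Site 3 3·22=66, C4→Site 1 4·15=60. Service 204; fixed 223; total 427.
Option 2: {Site 2, Site 3, Site 4, Site 5}: C1→Site 3 5·6=30, C2→Site 4 2·24=48, C3→Site 3 3·22=66, C4→Site 4 7·15=105. Service 249; fixed 144; total 393.
Difference: |427 − 393| = 34.

Option 2 is cheaper by 34.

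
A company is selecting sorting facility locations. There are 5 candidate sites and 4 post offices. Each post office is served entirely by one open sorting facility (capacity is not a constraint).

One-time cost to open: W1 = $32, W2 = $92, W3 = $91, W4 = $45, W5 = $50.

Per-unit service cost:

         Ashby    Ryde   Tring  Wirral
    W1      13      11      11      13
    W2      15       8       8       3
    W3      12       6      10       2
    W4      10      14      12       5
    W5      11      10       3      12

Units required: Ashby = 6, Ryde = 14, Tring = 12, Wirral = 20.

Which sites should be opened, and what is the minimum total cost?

Open W3 and W5; minimum total cost 367.

For any fixed open set, each post office goes to its cheapest open site; total = fixed + service.
{W3, W5}: Ashby→W5 11·6=66, Ryde→W3 6·14=84, Tring→W5 3·12=36, Wirral→W3 2·20=40. Service 226; fixed 141; total 367.
{W1, W3, W5}: service 226 + fixed 173 = 399
{W3, W4, W5}: service 220 + fixed 186 = 406
{W1, W2, W3, W4, W5}: Ashby→W4 10·6=60, Ryde→W3 6·14=84, Tring→W5 3·12=36, Wirral→W3 2·20=40. Service 220; fixed 310; total 530.
No other subset beats 367.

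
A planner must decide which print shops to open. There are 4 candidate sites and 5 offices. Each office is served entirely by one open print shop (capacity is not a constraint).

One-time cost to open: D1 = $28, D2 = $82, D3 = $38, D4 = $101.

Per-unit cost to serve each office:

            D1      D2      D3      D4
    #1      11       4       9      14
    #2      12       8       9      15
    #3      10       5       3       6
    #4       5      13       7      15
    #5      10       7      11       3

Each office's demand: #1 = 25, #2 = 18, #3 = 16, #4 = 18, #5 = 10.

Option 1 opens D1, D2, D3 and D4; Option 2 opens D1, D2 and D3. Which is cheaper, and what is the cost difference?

Option 1: {D1, D2, D3, D4}: #1→D2 4·25=100, #2→D2 8·18=144, #3→D3 3·16=48, #4→D1 5·18=90, #5→D4 3·10=30. Service 412; fixed 249; total 661.
Option 2: {D1, D2, D3}: #1→D2 4·25=100, #2→D2 8·18=144, #3→D3 3·16=48, #4→D1 5·18=90, #5→D2 7·10=70. Service 452; fixed 148; total 600.
Difference: |661 − 600| = 61.

Option 2 is cheaper by 61.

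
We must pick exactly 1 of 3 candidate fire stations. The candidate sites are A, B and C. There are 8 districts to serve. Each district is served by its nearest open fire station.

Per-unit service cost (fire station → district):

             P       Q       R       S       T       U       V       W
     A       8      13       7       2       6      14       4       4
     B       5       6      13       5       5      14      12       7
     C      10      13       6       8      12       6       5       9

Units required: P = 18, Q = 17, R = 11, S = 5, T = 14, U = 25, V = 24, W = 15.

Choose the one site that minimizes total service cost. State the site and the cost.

With exactly 1 open, each district uses its cheapest among the chosen.
{A}: P→A 8·18=144, Q→A 13·17=221, R→A 7·11=77, S→A 2·5=10, T→A 6·14=84, U→A 14·25=350, V→A 4·24=96, W→A 4·15=60. Service cost 1042.
{C}: service cost 1080
{B}: service cost 1173
Among all 3 size-1 choices, {A} is lowest.

Choose A only; total service cost 1042.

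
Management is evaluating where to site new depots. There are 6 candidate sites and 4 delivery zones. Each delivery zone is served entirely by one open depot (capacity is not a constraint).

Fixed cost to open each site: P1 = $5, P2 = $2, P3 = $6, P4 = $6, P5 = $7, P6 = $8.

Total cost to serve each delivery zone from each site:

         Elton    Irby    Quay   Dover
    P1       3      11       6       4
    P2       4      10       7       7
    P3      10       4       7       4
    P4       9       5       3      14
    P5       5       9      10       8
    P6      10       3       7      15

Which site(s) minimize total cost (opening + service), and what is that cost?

For any fixed open set, each delivery zone goes to its cheapest open site; total = fixed + service.
{P1, P4}: Elton→P1 3, Irby→P4 5, Quay→P4 3, Dover→P1 4. Service 15; fixed 11; total 26.
{P2, P3}: Elton→P2 4, Irby→P3 4, Quay→P2 7, Dover→P3 4. Service 19; fixed 8; total 27.
{P2, P4}: service 19 + fixed 8 = 27
{P1, P2, P3, P4, P5, P6}: service 13 + fixed 34 = 47
No other subset beats 26.

Open P1 and P4; minimum total cost 26.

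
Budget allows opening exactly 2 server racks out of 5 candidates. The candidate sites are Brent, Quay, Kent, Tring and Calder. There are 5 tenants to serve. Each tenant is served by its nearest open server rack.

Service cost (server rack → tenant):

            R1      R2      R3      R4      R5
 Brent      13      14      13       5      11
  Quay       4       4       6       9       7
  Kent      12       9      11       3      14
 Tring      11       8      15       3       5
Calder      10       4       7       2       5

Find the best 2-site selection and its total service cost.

Choose Quay and Calder; total service cost 21.

With exactly 2 open, each tenant uses its cheapest among the chosen.
{Quay, Calder}: R1→Quay 4, R2→Quay 4, R3→Quay 6, R4→Calder 2, R5→Calder 5. Service cost 21.
{Quay, Tring}: service cost 22
{Quay, Kent}: service cost 24
Among all 10 size-2 choices, {Quay, Calder} is lowest.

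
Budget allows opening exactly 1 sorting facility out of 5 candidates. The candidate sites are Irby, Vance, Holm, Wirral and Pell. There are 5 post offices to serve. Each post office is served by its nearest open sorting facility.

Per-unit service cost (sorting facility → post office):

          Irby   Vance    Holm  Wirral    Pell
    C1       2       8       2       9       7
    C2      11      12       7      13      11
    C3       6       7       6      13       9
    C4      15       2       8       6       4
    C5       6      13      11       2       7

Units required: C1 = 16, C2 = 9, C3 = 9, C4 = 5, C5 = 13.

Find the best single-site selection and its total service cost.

With exactly 1 open, each post office uses its cheapest among the chosen.
{Holm}: C1→Holm 2·16=32, C2→Holm 7·9=63, C3→Holm 6·9=54, C4→Holm 8·5=40, C5→Holm 11·13=143. Service cost 332.
{Irby}: service cost 338
{Pell}: service cost 403
Among all 5 size-1 choices, {Holm} is lowest.

Choose Holm only; total service cost 332.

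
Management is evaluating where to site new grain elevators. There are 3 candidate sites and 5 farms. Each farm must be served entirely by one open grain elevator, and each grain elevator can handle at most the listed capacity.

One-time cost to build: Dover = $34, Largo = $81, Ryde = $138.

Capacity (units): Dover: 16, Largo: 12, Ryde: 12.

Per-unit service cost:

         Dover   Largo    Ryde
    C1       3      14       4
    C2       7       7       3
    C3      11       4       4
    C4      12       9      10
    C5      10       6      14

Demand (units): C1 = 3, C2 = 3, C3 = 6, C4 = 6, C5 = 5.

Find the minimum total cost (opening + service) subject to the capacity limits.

Open {Dover, Largo}: C1→Dover 3·3=9, C2→Dover 7·3=21, C3→Largo 4·6=24, C4→Dover 12·6=72, C5→Largo 6·5=30.
Loads: Dover carries 12/16, Largo carries 11/12. Service 156; fixed 115; total 271.
Next best feasible plan costs 273.

Minimum total cost: 271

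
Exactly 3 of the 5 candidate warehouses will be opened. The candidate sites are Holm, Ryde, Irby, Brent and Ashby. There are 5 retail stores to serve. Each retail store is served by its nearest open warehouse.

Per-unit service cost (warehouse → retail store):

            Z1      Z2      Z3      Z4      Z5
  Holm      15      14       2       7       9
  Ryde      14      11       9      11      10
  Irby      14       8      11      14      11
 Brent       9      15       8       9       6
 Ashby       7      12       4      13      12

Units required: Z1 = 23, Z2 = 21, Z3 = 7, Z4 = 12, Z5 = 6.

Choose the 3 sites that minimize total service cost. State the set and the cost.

Choose Holm, Irby and Ashby; total service cost 481.

With exactly 3 open, each retail store uses its cheapest among the chosen.
{Holm, Irby, Ashby}: Z1→Ashby 7·23=161, Z2→Irby 8·21=168, Z3→Holm 2·7=14, Z4→Holm 7·12=84, Z5→Holm 9·6=54. Service cost 481.
{Irby, Brent, Ashby}: service cost 501
{Holm, Irby, Brent}: service cost 509
Among all 10 size-3 choices, {Holm, Irby, Ashby} is lowest.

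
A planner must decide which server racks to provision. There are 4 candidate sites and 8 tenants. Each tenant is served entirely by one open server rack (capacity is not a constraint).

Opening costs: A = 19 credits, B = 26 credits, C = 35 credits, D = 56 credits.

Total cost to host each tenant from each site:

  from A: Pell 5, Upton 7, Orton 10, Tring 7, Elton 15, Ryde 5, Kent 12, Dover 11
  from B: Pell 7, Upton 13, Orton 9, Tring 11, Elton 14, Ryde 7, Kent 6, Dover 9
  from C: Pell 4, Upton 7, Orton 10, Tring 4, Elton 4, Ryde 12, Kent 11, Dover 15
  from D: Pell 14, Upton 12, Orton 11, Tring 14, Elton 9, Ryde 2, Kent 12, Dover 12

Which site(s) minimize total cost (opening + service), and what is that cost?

Open A only; minimum total cost 91.

For any fixed open set, each tenant goes to its cheapest open site; total = fixed + service.
{A}: Pell→A 5, Upton→A 7, Orton→A 10, Tring→A 7, Elton→A 15, Ryde→A 5, Kent→A 12, Dover→A 11. Service 72; fixed 19; total 91.
{B}: service 76 + fixed 26 = 102
{C}: service 67 + fixed 35 = 102
{A, B, C, D}: Pell→C 4, Upton→A 7, Orton→B 9, Tring→C 4, Elton→C 4, Ryde→D 2, Kent→B 6, Dover→B 9. Service 45; fixed 136; total 181.
No other subset beats 91.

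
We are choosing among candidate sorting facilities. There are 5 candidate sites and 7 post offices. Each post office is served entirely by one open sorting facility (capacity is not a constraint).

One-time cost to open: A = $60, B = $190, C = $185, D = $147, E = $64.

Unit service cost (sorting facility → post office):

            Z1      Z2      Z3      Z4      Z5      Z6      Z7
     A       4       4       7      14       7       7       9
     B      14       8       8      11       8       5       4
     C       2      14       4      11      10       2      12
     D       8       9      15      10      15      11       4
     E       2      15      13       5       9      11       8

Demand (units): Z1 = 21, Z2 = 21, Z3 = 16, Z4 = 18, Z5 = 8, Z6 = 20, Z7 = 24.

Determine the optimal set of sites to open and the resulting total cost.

For any fixed open set, each post office goes to its cheapest open site; total = fixed + service.
{A, E}: Z1→E 2·21=42, Z2→A 4·21=84, Z3→A 7·16=112, Z4→E 5·18=90, Z5→A 7·8=56, Z6→A 7·20=140, Z7→E 8·24=192. Service 716; fixed 124; total 840.
{A, C, E}: service 568 + fixed 309 = 877
{A, D, E}: Z1→E 2·21=42, Z2→A 4·21=84, Z3→A 7·16=112, Z4→E 5·18=90, Z5→A 7·8=56, Z6→A 7·20=140, Z7→D 4·24=96. Service 620; fixed 271; total 891.
{A, B, C, D, E}: service 472 + fixed 646 = 1118
No other subset beats 840.

Open A and E; minimum total cost 840.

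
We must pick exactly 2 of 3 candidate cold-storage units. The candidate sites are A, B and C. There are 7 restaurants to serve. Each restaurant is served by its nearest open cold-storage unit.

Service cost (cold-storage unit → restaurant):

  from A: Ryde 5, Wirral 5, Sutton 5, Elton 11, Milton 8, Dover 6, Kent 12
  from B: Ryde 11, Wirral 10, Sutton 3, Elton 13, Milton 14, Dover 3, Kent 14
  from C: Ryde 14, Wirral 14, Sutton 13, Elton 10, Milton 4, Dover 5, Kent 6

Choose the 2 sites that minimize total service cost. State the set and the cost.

Choose A and C; total service cost 40.

With exactly 2 open, each restaurant uses its cheapest among the chosen.
{A, C}: Ryde→A 5, Wirral→A 5, Sutton→A 5, Elton→C 10, Milton→C 4, Dover→C 5, Kent→C 6. Service cost 40.
{A, B}: service cost 47
{B, C}: service cost 47
Among all 3 size-2 choices, {A, C} is lowest.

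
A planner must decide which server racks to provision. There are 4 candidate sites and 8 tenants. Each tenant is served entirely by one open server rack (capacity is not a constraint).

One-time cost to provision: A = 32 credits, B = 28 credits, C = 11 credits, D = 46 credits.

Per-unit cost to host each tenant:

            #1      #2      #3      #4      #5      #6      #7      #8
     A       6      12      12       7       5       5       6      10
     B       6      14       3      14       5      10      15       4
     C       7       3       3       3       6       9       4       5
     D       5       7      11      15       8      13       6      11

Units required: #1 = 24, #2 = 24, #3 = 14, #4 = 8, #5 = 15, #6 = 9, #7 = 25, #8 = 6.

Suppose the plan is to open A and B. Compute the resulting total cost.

Total cost: 884

Each tenant is assigned to its cheapest site among the open ones.
{A, B}: #1→A 6·24=144, #2→A 12·24=288, #3→B 3·14=42, #4→A 7·8=56, #5→A 5·15=75, #6→A 5·9=45, #7→A 6·25=150, #8→B 4·6=24. Service 824; fixed 60; total 884.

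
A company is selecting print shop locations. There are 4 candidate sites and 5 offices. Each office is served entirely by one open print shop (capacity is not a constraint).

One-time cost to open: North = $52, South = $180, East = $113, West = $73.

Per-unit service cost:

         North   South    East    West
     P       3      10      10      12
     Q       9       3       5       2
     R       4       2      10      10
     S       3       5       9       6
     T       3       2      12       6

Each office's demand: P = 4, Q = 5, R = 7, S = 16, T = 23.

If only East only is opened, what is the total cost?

Total cost: 668

Each office is assigned to its cheapest site among the open ones.
{East}: P→East 10·4=40, Q→East 5·5=25, R→East 10·7=70, S→East 9·16=144, T→East 12·23=276. Service 555; fixed 113; total 668.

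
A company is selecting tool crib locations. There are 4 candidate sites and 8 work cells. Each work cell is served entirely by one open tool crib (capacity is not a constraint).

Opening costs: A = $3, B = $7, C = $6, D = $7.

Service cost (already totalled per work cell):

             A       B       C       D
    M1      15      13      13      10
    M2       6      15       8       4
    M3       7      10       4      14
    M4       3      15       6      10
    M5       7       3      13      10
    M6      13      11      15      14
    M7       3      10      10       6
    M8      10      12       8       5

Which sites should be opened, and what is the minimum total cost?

For any fixed open set, each work cell goes to its cheapest open site; total = fixed + service.
{A, D}: M1→D 10, M2→D 4, M3→A 7, M4→A 3, M5→A 7, M6→A 13, M7→A 3, M8→D 5. Service 52; fixed 10; total 62.
{A, B, D}: service 46 + fixed 17 = 63
{A, C, D}: service 49 + fixed 16 = 65
{A, B, C, D}: service 43 + fixed 23 = 66
No other subset beats 62.

Open A and D; minimum total cost 62.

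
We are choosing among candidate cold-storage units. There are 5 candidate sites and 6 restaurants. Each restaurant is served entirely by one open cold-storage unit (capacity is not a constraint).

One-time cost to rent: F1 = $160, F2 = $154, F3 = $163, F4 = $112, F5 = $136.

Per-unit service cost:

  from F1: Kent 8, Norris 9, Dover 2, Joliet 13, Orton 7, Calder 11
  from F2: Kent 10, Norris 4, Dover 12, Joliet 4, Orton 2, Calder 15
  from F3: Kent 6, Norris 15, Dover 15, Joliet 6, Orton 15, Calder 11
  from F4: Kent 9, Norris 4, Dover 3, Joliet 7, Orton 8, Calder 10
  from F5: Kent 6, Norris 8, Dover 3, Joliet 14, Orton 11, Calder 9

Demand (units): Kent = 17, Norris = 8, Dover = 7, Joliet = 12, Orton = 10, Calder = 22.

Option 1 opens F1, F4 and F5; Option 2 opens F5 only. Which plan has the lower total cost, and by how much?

Option 2 is cheaper by 109.

Option 1: {F1, F4, F5}: Kent→F5 6·17=102, Norris→F4 4·8=32, Dover→F1 2·7=14, Joliet→F4 7·12=84, Orton→F1 7·10=70, Calder→F5 9·22=198. Service 500; fixed 408; total 908.
Option 2: {F5}: Kent→F5 6·17=102, Norris→F5 8·8=64, Dover→F5 3·7=21, Joliet→F5 14·12=168, Orton→F5 11·10=110, Calder→F5 9·22=198. Service 663; fixed 136; total 799.
Difference: |908 − 799| = 109.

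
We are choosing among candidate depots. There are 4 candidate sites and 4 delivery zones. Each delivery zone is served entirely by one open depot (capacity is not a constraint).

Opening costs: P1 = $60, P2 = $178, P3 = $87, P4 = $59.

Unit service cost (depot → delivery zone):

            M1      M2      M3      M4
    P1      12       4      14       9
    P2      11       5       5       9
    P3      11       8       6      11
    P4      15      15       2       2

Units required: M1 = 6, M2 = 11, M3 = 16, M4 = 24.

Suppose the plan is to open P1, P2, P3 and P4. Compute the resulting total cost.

Total cost: 574

Each delivery zone is assigned to its cheapest site among the open ones.
{P1, P2, P3, P4}: M1→P2 11·6=66, M2→P1 4·11=44, M3→P4 2·16=32, M4→P4 2·24=48. Service 190; fixed 384; total 574.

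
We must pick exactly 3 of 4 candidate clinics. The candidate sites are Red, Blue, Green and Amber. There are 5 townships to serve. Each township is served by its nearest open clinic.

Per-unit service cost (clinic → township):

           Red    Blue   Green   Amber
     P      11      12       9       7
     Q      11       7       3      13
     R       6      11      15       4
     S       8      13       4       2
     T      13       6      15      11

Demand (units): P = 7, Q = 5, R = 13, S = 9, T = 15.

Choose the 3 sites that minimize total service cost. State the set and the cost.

With exactly 3 open, each township uses its cheapest among the chosen.
{Blue, Green, Amber}: P→Amber 7·7=49, Q→Green 3·5=15, R→Amber 4·13=52, S→Amber 2·9=18, T→Blue 6·15=90. Service cost 224.
{Red, Blue, Amber}: service cost 244
{Red, Blue, Green}: service cost 282
Among all 4 size-3 choices, {Blue, Green, Amber} is lowest.

Choose Blue, Green and Amber; total service cost 224.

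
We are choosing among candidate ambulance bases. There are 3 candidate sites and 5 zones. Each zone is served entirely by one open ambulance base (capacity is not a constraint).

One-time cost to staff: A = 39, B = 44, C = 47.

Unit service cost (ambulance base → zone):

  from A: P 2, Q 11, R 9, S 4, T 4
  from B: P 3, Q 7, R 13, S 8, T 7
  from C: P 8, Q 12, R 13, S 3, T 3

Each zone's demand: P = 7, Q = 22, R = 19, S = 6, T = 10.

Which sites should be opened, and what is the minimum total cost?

Open A and B; minimum total cost 486.

For any fixed open set, each zone goes to its cheapest open site; total = fixed + service.
{A, B}: P→A 2·7=14, Q→B 7·22=154, R→A 9·19=171, S→A 4·6=24, T→A 4·10=40. Service 403; fixed 83; total 486.
{A, B, C}: service 387 + fixed 130 = 517
{A}: P→A 2·7=14, Q→A 11·22=242, R→A 9·19=171, S→A 4·6=24, T→A 4·10=40. Service 491; fixed 39; total 530.
No other subset beats 486.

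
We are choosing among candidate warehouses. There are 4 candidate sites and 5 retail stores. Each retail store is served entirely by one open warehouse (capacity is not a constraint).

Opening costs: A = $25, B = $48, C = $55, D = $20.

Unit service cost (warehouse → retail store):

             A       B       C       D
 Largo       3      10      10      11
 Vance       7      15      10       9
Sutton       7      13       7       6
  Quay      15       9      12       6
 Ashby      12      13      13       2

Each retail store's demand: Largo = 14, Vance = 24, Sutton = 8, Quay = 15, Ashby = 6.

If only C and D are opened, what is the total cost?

Total cost: 581

Each retail store is assigned to its cheapest site among the open ones.
{C, D}: Largo→C 10·14=140, Vance→D 9·24=216, Sutton→D 6·8=48, Quay→D 6·15=90, Ashby→D 2·6=12. Service 506; fixed 75; total 581.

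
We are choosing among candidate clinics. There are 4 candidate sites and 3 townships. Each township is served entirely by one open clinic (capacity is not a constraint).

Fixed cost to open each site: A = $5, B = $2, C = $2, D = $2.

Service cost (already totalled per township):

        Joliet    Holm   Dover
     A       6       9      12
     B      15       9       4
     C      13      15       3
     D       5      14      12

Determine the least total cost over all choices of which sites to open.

Minimum total cost: 22

For any fixed open set, each township goes to its cheapest open site; total = fixed + service.
{B, D}: Joliet→D 5, Holm→B 9, Dover→B 4. Service 18; fixed 4; total 22.
{B, C, D}: service 17 + fixed 6 = 23
{A, C}: service 18 + fixed 7 = 25
{A, B, C, D}: service 17 + fixed 11 = 28
No other subset beats 22.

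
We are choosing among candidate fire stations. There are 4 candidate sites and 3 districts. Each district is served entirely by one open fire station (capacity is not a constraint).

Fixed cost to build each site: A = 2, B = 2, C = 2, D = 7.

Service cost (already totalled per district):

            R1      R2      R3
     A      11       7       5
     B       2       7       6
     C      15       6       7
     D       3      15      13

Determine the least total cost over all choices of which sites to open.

For any fixed open set, each district goes to its cheapest open site; total = fixed + service.
{B}: R1→B 2, R2→B 7, R3→B 6. Service 15; fixed 2; total 17.
{A, B}: service 14 + fixed 4 = 18
{B, C}: R1→B 2, R2→C 6, R3→B 6. Service 14; fixed 4; total 18.
{A, B, C, D}: service 13 + fixed 13 = 26
(All 15 nonempty subsets were checked; B only is lowest.)

Minimum total cost: 17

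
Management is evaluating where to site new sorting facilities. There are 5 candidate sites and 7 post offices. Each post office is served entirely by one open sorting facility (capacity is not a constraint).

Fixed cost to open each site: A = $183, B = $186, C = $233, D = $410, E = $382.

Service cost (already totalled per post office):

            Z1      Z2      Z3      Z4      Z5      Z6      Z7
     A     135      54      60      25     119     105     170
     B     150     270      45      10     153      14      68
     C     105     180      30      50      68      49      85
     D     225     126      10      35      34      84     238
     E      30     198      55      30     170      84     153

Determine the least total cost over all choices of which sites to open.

For any fixed open set, each post office goes to its cheapest open site; total = fixed + service.
{C}: Z1→C 105, Z2→C 180, Z3→C 30, Z4→C 50, Z5→C 68, Z6→C 49, Z7→C 85. Service 567; fixed 233; total 800.
{A, B}: service 445 + fixed 369 = 814
{A, C}: service 416 + fixed 416 = 832
{A, B, C, D, E}: Z1→E 30, Z2→A 54, Z3→D 10, Z4→B 10, Z5→D 34, Z6→B 14, Z7→B 68. Service 220; fixed 1394; total 1614.
No other subset beats 800.

Minimum total cost: 800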